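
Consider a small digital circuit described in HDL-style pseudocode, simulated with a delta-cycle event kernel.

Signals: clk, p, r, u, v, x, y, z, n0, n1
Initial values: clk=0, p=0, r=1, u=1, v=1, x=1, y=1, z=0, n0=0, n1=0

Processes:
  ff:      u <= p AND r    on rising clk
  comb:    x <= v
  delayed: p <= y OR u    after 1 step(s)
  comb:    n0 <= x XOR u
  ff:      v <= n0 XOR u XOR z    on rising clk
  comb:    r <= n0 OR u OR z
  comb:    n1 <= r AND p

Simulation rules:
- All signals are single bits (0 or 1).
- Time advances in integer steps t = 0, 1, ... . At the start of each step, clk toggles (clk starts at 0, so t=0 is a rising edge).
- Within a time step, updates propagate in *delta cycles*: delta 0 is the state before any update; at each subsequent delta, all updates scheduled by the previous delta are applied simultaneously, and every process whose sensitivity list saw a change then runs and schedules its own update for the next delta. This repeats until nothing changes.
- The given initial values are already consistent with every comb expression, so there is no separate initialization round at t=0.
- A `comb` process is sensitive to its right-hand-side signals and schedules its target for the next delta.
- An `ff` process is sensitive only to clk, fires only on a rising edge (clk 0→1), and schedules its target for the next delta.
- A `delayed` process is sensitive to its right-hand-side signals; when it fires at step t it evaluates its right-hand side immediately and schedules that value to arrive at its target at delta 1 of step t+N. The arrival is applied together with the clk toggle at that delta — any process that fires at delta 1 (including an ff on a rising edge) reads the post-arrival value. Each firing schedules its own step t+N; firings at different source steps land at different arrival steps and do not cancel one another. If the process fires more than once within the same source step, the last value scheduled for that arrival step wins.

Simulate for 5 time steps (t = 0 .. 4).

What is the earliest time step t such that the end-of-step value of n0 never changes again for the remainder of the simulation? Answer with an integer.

t0.Δ0 v=1 x=1 u=1 p=0 clk=0 y=1 n0=0 n1=0 r=1 z=0
t0.Δ1 v=1 x=1 u=1 p=0 clk=1 y=1 n0=0 n1=0 r=1 z=0
t0.Δ2 v=1 x=1 u=0 p=0 clk=1 y=1 n0=0 n1=0 r=1 z=0
t0.Δ3 v=1 x=1 u=0 p=0 clk=1 y=1 n0=1 n1=0 r=0 z=0
t0.Δ4 v=1 x=1 u=0 p=0 clk=1 y=1 n0=1 n1=0 r=1 z=0
t1.Δ0 v=1 x=1 u=0 p=0 clk=1 y=1 n0=1 n1=0 r=1 z=0
t1.Δ1 v=1 x=1 u=0 p=1 clk=0 y=1 n0=1 n1=0 r=1 z=0
t1.Δ2 v=1 x=1 u=0 p=1 clk=0 y=1 n0=1 n1=1 r=1 z=0
t2.Δ0 v=1 x=1 u=0 p=1 clk=0 y=1 n0=1 n1=1 r=1 z=0
t2.Δ1 v=1 x=1 u=0 p=1 clk=1 y=1 n0=1 n1=1 r=1 z=0
t2.Δ2 v=1 x=1 u=1 p=1 clk=1 y=1 n0=1 n1=1 r=1 z=0
t2.Δ3 v=1 x=1 u=1 p=1 clk=1 y=1 n0=0 n1=1 r=1 z=0
t3.Δ0 v=1 x=1 u=1 p=1 clk=1 y=1 n0=0 n1=1 r=1 z=0
t3.Δ1 v=1 x=1 u=1 p=1 clk=0 y=1 n0=0 n1=1 r=1 z=0
t4.Δ0 v=1 x=1 u=1 p=1 clk=0 y=1 n0=0 n1=1 r=1 z=0
t4.Δ1 v=1 x=1 u=1 p=1 clk=1 y=1 n0=0 n1=1 r=1 z=0

2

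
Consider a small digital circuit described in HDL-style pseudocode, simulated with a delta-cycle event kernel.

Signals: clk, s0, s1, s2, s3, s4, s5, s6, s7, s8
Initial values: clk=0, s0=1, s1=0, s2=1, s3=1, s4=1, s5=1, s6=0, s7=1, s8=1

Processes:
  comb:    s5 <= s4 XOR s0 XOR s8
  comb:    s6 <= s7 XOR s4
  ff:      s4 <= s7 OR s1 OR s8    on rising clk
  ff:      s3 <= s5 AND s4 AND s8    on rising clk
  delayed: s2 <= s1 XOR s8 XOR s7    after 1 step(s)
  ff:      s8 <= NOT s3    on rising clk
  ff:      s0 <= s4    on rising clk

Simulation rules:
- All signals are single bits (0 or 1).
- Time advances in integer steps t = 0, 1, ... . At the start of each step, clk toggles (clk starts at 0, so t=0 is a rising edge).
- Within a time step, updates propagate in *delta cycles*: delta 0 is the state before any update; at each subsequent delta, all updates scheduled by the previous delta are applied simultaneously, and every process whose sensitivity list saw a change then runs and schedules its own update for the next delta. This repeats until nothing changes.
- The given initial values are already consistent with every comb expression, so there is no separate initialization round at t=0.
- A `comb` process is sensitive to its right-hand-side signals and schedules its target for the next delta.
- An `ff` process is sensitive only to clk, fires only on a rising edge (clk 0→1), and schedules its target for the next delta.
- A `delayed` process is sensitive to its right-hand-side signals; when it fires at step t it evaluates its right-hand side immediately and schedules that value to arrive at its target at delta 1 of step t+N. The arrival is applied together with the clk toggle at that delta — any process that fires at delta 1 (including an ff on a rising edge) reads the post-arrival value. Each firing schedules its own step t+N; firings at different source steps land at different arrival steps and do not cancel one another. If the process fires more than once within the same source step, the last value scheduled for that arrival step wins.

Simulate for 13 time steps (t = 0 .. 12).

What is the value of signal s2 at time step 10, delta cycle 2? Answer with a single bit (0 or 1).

1

t0.Δ0 s5=1 s7=1 s6=0 s2=1 s8=1 s4=1 s1=0 s0=1 s3=1 clk=0
t0.Δ1 s5=1 s7=1 s6=0 s2=1 s8=1 s4=1 s1=0 s0=1 s3=1 clk=1
t0.Δ2 s5=1 s7=1 s6=0 s2=1 s8=0 s4=1 s1=0 s0=1 s3=1 clk=1
t0.Δ3 s5=0 s7=1 s6=0 s2=1 s8=0 s4=1 s1=0 s0=1 s3=1 clk=1
t1.Δ0 s5=0 s7=1 s6=0 s2=1 s8=0 s4=1 s1=0 s0=1 s3=1 clk=1
t1.Δ1 s5=0 s7=1 s6=0 s2=1 s8=0 s4=1 s1=0 s0=1 s3=1 clk=0
t2.Δ0 s5=0 s7=1 s6=0 s2=1 s8=0 s4=1 s1=0 s0=1 s3=1 clk=0
t2.Δ1 s5=0 s7=1 s6=0 s2=1 s8=0 s4=1 s1=0 s0=1 s3=1 clk=1
t2.Δ2 s5=0 s7=1 s6=0 s2=1 s8=0 s4=1 s1=0 s0=1 s3=0 clk=1
t3.Δ0 s5=0 s7=1 s6=0 s2=1 s8=0 s4=1 s1=0 s0=1 s3=0 clk=1
t3.Δ1 s5=0 s7=1 s6=0 s2=1 s8=0 s4=1 s1=0 s0=1 s3=0 clk=0
t4.Δ0 s5=0 s7=1 s6=0 s2=1 s8=0 s4=1 s1=0 s0=1 s3=0 clk=0
t4.Δ1 s5=0 s7=1 s6=0 s2=1 s8=0 s4=1 s1=0 s0=1 s3=0 clk=1
t4.Δ2 s5=0 s7=1 s6=0 s2=1 s8=1 s4=1 s1=0 s0=1 s3=0 clk=1
t4.Δ3 s5=1 s7=1 s6=0 s2=1 s8=1 s4=1 s1=0 s0=1 s3=0 clk=1
t5.Δ0 s5=1 s7=1 s6=0 s2=1 s8=1 s4=1 s1=0 s0=1 s3=0 clk=1
t5.Δ1 s5=1 s7=1 s6=0 s2=0 s8=1 s4=1 s1=0 s0=1 s3=0 clk=0
t6.Δ0 s5=1 s7=1 s6=0 s2=0 s8=1 s4=1 s1=0 s0=1 s3=0 clk=0
t6.Δ1 s5=1 s7=1 s6=0 s2=0 s8=1 s4=1 s1=0 s0=1 s3=0 clk=1
t6.Δ2 s5=1 s7=1 s6=0 s2=0 s8=1 s4=1 s1=0 s0=1 s3=1 clk=1
t7.Δ0 s5=1 s7=1 s6=0 s2=0 s8=1 s4=1 s1=0 s0=1 s3=1 clk=1
t7.Δ1 s5=1 s7=1 s6=0 s2=0 s8=1 s4=1 s1=0 s0=1 s3=1 clk=0
t8.Δ0 s5=1 s7=1 s6=0 s2=0 s8=1 s4=1 s1=0 s0=1 s3=1 clk=0
t8.Δ1 s5=1 s7=1 s6=0 s2=0 s8=1 s4=1 s1=0 s0=1 s3=1 clk=1
t8.Δ2 s5=1 s7=1 s6=0 s2=0 s8=0 s4=1 s1=0 s0=1 s3=1 clk=1
t8.Δ3 s5=0 s7=1 s6=0 s2=0 s8=0 s4=1 s1=0 s0=1 s3=1 clk=1
t9.Δ0 s5=0 s7=1 s6=0 s2=0 s8=0 s4=1 s1=0 s0=1 s3=1 clk=1
t9.Δ1 s5=0 s7=1 s6=0 s2=1 s8=0 s4=1 s1=0 s0=1 s3=1 clk=0
t10.Δ0 s5=0 s7=1 s6=0 s2=1 s8=0 s4=1 s1=0 s0=1 s3=1 clk=0
t10.Δ1 s5=0 s7=1 s6=0 s2=1 s8=0 s4=1 s1=0 s0=1 s3=1 clk=1
t10.Δ2 s5=0 s7=1 s6=0 s2=1 s8=0 s4=1 s1=0 s0=1 s3=0 clk=1
t11.Δ0 s5=0 s7=1 s6=0 s2=1 s8=0 s4=1 s1=0 s0=1 s3=0 clk=1
t11.Δ1 s5=0 s7=1 s6=0 s2=1 s8=0 s4=1 s1=0 s0=1 s3=0 clk=0
t12.Δ0 s5=0 s7=1 s6=0 s2=1 s8=0 s4=1 s1=0 s0=1 s3=0 clk=0
t12.Δ1 s5=0 s7=1 s6=0 s2=1 s8=0 s4=1 s1=0 s0=1 s3=0 clk=1
t12.Δ2 s5=0 s7=1 s6=0 s2=1 s8=1 s4=1 s1=0 s0=1 s3=0 clk=1
t12.Δ3 s5=1 s7=1 s6=0 s2=1 s8=1 s4=1 s1=0 s0=1 s3=0 clk=1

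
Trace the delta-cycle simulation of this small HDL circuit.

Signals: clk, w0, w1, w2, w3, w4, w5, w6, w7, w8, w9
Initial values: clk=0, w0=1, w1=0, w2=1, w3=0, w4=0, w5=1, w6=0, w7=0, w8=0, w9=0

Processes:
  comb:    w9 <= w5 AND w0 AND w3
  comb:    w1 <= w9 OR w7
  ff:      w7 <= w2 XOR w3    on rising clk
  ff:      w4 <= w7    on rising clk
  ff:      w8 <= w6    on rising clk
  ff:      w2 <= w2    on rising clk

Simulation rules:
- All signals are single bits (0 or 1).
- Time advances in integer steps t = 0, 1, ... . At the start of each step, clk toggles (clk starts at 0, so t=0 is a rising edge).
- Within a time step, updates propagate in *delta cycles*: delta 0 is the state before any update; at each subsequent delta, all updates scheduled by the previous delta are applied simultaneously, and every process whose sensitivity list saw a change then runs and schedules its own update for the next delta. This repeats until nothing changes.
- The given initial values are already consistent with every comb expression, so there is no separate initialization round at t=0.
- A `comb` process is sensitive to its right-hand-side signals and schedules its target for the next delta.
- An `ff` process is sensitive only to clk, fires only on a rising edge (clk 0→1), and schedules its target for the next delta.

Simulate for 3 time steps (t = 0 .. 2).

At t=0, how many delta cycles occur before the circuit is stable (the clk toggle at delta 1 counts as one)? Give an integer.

t=0 Δ0: w9=0 w1=0 w4=0 w0=1 w7=0 w3=0 w2=1 w6=0 w5=1 clk=0 w8=0
  Δ1: clk:0→1
  Δ2: w7:0→1
  Δ3: w1:0→1
  (3Δ to stable)
t=1 Δ0: w9=0 w1=1 w4=0 w0=1 w7=1 w3=0 w2=1 w6=0 w5=1 clk=1 w8=0
  Δ1: clk:1→0
  (1Δ to stable)
t=2 Δ0: w9=0 w1=1 w4=0 w0=1 w7=1 w3=0 w2=1 w6=0 w5=1 clk=0 w8=0
  Δ1: clk:0→1
  Δ2: w4:0→1
  (2Δ to stable)

3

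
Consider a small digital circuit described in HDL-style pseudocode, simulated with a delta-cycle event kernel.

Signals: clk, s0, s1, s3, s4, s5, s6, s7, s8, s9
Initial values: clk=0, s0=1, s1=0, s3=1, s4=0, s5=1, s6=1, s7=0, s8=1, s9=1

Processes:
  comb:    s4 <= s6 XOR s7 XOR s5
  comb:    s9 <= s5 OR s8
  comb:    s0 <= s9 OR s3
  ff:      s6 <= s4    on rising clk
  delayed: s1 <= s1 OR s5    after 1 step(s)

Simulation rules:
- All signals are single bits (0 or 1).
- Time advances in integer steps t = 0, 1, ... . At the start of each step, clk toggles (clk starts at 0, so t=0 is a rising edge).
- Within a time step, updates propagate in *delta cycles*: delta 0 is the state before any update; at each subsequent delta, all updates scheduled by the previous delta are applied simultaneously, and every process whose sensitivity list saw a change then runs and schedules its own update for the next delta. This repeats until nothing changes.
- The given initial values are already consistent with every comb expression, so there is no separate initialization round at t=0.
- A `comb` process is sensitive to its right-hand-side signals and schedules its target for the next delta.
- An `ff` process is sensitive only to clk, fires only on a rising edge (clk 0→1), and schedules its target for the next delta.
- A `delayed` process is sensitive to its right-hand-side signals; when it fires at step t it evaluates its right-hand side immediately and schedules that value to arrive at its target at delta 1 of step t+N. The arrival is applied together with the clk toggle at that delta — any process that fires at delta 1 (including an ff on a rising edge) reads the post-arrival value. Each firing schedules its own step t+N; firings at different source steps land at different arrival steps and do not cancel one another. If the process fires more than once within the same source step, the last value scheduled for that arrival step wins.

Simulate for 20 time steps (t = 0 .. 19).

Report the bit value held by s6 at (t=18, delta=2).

1

t0.Δ0 s1=0 s6=1 s0=1 s4=0 s9=1 clk=0 s8=1 s3=1 s7=0 s5=1
t0.Δ1 s1=0 s6=1 s0=1 s4=0 s9=1 clk=1 s8=1 s3=1 s7=0 s5=1
t0.Δ2 s1=0 s6=0 s0=1 s4=0 s9=1 clk=1 s8=1 s3=1 s7=0 s5=1
t0.Δ3 s1=0 s6=0 s0=1 s4=1 s9=1 clk=1 s8=1 s3=1 s7=0 s5=1
t1.Δ0 s1=0 s6=0 s0=1 s4=1 s9=1 clk=1 s8=1 s3=1 s7=0 s5=1
t1.Δ1 s1=0 s6=0 s0=1 s4=1 s9=1 clk=0 s8=1 s3=1 s7=0 s5=1
t2.Δ0 s1=0 s6=0 s0=1 s4=1 s9=1 clk=0 s8=1 s3=1 s7=0 s5=1
t2.Δ1 s1=0 s6=0 s0=1 s4=1 s9=1 clk=1 s8=1 s3=1 s7=0 s5=1
t2.Δ2 s1=0 s6=1 s0=1 s4=1 s9=1 clk=1 s8=1 s3=1 s7=0 s5=1
t2.Δ3 s1=0 s6=1 s0=1 s4=0 s9=1 clk=1 s8=1 s3=1 s7=0 s5=1
t3.Δ0 s1=0 s6=1 s0=1 s4=0 s9=1 clk=1 s8=1 s3=1 s7=0 s5=1
t3.Δ1 s1=0 s6=1 s0=1 s4=0 s9=1 clk=0 s8=1 s3=1 s7=0 s5=1
t4.Δ0 s1=0 s6=1 s0=1 s4=0 s9=1 clk=0 s8=1 s3=1 s7=0 s5=1
t4.Δ1 s1=0 s6=1 s0=1 s4=0 s9=1 clk=1 s8=1 s3=1 s7=0 s5=1
t4.Δ2 s1=0 s6=0 s0=1 s4=0 s9=1 clk=1 s8=1 s3=1 s7=0 s5=1
t4.Δ3 s1=0 s6=0 s0=1 s4=1 s9=1 clk=1 s8=1 s3=1 s7=0 s5=1
t5.Δ0 s1=0 s6=0 s0=1 s4=1 s9=1 clk=1 s8=1 s3=1 s7=0 s5=1
t5.Δ1 s1=0 s6=0 s0=1 s4=1 s9=1 clk=0 s8=1 s3=1 s7=0 s5=1
t6.Δ0 s1=0 s6=0 s0=1 s4=1 s9=1 clk=0 s8=1 s3=1 s7=0 s5=1
t6.Δ1 s1=0 s6=0 s0=1 s4=1 s9=1 clk=1 s8=1 s3=1 s7=0 s5=1
t6.Δ2 s1=0 s6=1 s0=1 s4=1 s9=1 clk=1 s8=1 s3=1 s7=0 s5=1
t6.Δ3 s1=0 s6=1 s0=1 s4=0 s9=1 clk=1 s8=1 s3=1 s7=0 s5=1
t7.Δ0 s1=0 s6=1 s0=1 s4=0 s9=1 clk=1 s8=1 s3=1 s7=0 s5=1
t7.Δ1 s1=0 s6=1 s0=1 s4=0 s9=1 clk=0 s8=1 s3=1 s7=0 s5=1
t8.Δ0 s1=0 s6=1 s0=1 s4=0 s9=1 clk=0 s8=1 s3=1 s7=0 s5=1
t8.Δ1 s1=0 s6=1 s0=1 s4=0 s9=1 clk=1 s8=1 s3=1 s7=0 s5=1
t8.Δ2 s1=0 s6=0 s0=1 s4=0 s9=1 clk=1 s8=1 s3=1 s7=0 s5=1
t8.Δ3 s1=0 s6=0 s0=1 s4=1 s9=1 clk=1 s8=1 s3=1 s7=0 s5=1
t9.Δ0 s1=0 s6=0 s0=1 s4=1 s9=1 clk=1 s8=1 s3=1 s7=0 s5=1
t9.Δ1 s1=0 s6=0 s0=1 s4=1 s9=1 clk=0 s8=1 s3=1 s7=0 s5=1
t10.Δ0 s1=0 s6=0 s0=1 s4=1 s9=1 clk=0 s8=1 s3=1 s7=0 s5=1
t10.Δ1 s1=0 s6=0 s0=1 s4=1 s9=1 clk=1 s8=1 s3=1 s7=0 s5=1
t10.Δ2 s1=0 s6=1 s0=1 s4=1 s9=1 clk=1 s8=1 s3=1 s7=0 s5=1
t10.Δ3 s1=0 s6=1 s0=1 s4=0 s9=1 clk=1 s8=1 s3=1 s7=0 s5=1
t11.Δ0 s1=0 s6=1 s0=1 s4=0 s9=1 clk=1 s8=1 s3=1 s7=0 s5=1
t11.Δ1 s1=0 s6=1 s0=1 s4=0 s9=1 clk=0 s8=1 s3=1 s7=0 s5=1
t12.Δ0 s1=0 s6=1 s0=1 s4=0 s9=1 clk=0 s8=1 s3=1 s7=0 s5=1
t12.Δ1 s1=0 s6=1 s0=1 s4=0 s9=1 clk=1 s8=1 s3=1 s7=0 s5=1
t12.Δ2 s1=0 s6=0 s0=1 s4=0 s9=1 clk=1 s8=1 s3=1 s7=0 s5=1
t12.Δ3 s1=0 s6=0 s0=1 s4=1 s9=1 clk=1 s8=1 s3=1 s7=0 s5=1
t13.Δ0 s1=0 s6=0 s0=1 s4=1 s9=1 clk=1 s8=1 s3=1 s7=0 s5=1
t13.Δ1 s1=0 s6=0 s0=1 s4=1 s9=1 clk=0 s8=1 s3=1 s7=0 s5=1
t14.Δ0 s1=0 s6=0 s0=1 s4=1 s9=1 clk=0 s8=1 s3=1 s7=0 s5=1
t14.Δ1 s1=0 s6=0 s0=1 s4=1 s9=1 clk=1 s8=1 s3=1 s7=0 s5=1
t14.Δ2 s1=0 s6=1 s0=1 s4=1 s9=1 clk=1 s8=1 s3=1 s7=0 s5=1
t14.Δ3 s1=0 s6=1 s0=1 s4=0 s9=1 clk=1 s8=1 s3=1 s7=0 s5=1
t15.Δ0 s1=0 s6=1 s0=1 s4=0 s9=1 clk=1 s8=1 s3=1 s7=0 s5=1
t15.Δ1 s1=0 s6=1 s0=1 s4=0 s9=1 clk=0 s8=1 s3=1 s7=0 s5=1
t16.Δ0 s1=0 s6=1 s0=1 s4=0 s9=1 clk=0 s8=1 s3=1 s7=0 s5=1
t16.Δ1 s1=0 s6=1 s0=1 s4=0 s9=1 clk=1 s8=1 s3=1 s7=0 s5=1
t16.Δ2 s1=0 s6=0 s0=1 s4=0 s9=1 clk=1 s8=1 s3=1 s7=0 s5=1
t16.Δ3 s1=0 s6=0 s0=1 s4=1 s9=1 clk=1 s8=1 s3=1 s7=0 s5=1
t17.Δ0 s1=0 s6=0 s0=1 s4=1 s9=1 clk=1 s8=1 s3=1 s7=0 s5=1
t17.Δ1 s1=0 s6=0 s0=1 s4=1 s9=1 clk=0 s8=1 s3=1 s7=0 s5=1
t18.Δ0 s1=0 s6=0 s0=1 s4=1 s9=1 clk=0 s8=1 s3=1 s7=0 s5=1
t18.Δ1 s1=0 s6=0 s0=1 s4=1 s9=1 clk=1 s8=1 s3=1 s7=0 s5=1
t18.Δ2 s1=0 s6=1 s0=1 s4=1 s9=1 clk=1 s8=1 s3=1 s7=0 s5=1
t18.Δ3 s1=0 s6=1 s0=1 s4=0 s9=1 clk=1 s8=1 s3=1 s7=0 s5=1
t19.Δ0 s1=0 s6=1 s0=1 s4=0 s9=1 clk=1 s8=1 s3=1 s7=0 s5=1
t19.Δ1 s1=0 s6=1 s0=1 s4=0 s9=1 clk=0 s8=1 s3=1 s7=0 s5=1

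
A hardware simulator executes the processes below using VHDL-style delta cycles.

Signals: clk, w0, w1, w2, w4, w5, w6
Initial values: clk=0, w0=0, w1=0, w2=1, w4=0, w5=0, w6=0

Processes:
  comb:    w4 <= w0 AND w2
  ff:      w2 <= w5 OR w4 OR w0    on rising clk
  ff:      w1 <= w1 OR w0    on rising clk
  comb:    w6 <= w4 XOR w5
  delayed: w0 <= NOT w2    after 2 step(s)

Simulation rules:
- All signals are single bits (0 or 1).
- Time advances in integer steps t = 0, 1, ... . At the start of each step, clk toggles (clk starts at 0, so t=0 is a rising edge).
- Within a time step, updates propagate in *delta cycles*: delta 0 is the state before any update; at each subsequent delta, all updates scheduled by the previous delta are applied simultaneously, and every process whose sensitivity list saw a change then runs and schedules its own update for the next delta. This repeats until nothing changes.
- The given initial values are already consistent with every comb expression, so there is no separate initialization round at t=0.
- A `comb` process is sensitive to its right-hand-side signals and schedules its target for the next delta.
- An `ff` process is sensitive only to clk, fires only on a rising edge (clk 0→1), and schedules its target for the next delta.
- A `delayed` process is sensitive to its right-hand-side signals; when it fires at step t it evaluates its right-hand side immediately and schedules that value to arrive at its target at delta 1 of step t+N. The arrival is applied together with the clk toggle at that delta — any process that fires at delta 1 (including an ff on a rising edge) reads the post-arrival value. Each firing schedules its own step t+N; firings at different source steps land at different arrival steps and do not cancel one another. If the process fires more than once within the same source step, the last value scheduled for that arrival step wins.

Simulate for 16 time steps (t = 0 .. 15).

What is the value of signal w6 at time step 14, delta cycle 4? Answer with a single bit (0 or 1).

1

t0.Δ0 w0=0 w2=1 w4=0 clk=0 w1=0 w6=0 w5=0
t0.Δ1 w0=0 w2=1 w4=0 clk=1 w1=0 w6=0 w5=0
t0.Δ2 w0=0 w2=0 w4=0 clk=1 w1=0 w6=0 w5=0
t1.Δ0 w0=0 w2=0 w4=0 clk=1 w1=0 w6=0 w5=0
t1.Δ1 w0=0 w2=0 w4=0 clk=0 w1=0 w6=0 w5=0
t2.Δ0 w0=0 w2=0 w4=0 clk=0 w1=0 w6=0 w5=0
t2.Δ1 w0=1 w2=0 w4=0 clk=1 w1=0 w6=0 w5=0
t2.Δ2 w0=1 w2=1 w4=0 clk=1 w1=1 w6=0 w5=0
t2.Δ3 w0=1 w2=1 w4=1 clk=1 w1=1 w6=0 w5=0
t2.Δ4 w0=1 w2=1 w4=1 clk=1 w1=1 w6=1 w5=0
t3.Δ0 w0=1 w2=1 w4=1 clk=1 w1=1 w6=1 w5=0
t3.Δ1 w0=1 w2=1 w4=1 clk=0 w1=1 w6=1 w5=0
t4.Δ0 w0=1 w2=1 w4=1 clk=0 w1=1 w6=1 w5=0
t4.Δ1 w0=0 w2=1 w4=1 clk=1 w1=1 w6=1 w5=0
t4.Δ2 w0=0 w2=1 w4=0 clk=1 w1=1 w6=1 w5=0
t4.Δ3 w0=0 w2=1 w4=0 clk=1 w1=1 w6=0 w5=0
t5.Δ0 w0=0 w2=1 w4=0 clk=1 w1=1 w6=0 w5=0
t5.Δ1 w0=0 w2=1 w4=0 clk=0 w1=1 w6=0 w5=0
t6.Δ0 w0=0 w2=1 w4=0 clk=0 w1=1 w6=0 w5=0
t6.Δ1 w0=0 w2=1 w4=0 clk=1 w1=1 w6=0 w5=0
t6.Δ2 w0=0 w2=0 w4=0 clk=1 w1=1 w6=0 w5=0
t7.Δ0 w0=0 w2=0 w4=0 clk=1 w1=1 w6=0 w5=0
t7.Δ1 w0=0 w2=0 w4=0 clk=0 w1=1 w6=0 w5=0
t8.Δ0 w0=0 w2=0 w4=0 clk=0 w1=1 w6=0 w5=0
t8.Δ1 w0=1 w2=0 w4=0 clk=1 w1=1 w6=0 w5=0
t8.Δ2 w0=1 w2=1 w4=0 clk=1 w1=1 w6=0 w5=0
t8.Δ3 w0=1 w2=1 w4=1 clk=1 w1=1 w6=0 w5=0
t8.Δ4 w0=1 w2=1 w4=1 clk=1 w1=1 w6=1 w5=0
t9.Δ0 w0=1 w2=1 w4=1 clk=1 w1=1 w6=1 w5=0
t9.Δ1 w0=1 w2=1 w4=1 clk=0 w1=1 w6=1 w5=0
t10.Δ0 w0=1 w2=1 w4=1 clk=0 w1=1 w6=1 w5=0
t10.Δ1 w0=0 w2=1 w4=1 clk=1 w1=1 w6=1 w5=0
t10.Δ2 w0=0 w2=1 w4=0 clk=1 w1=1 w6=1 w5=0
t10.Δ3 w0=0 w2=1 w4=0 clk=1 w1=1 w6=0 w5=0
t11.Δ0 w0=0 w2=1 w4=0 clk=1 w1=1 w6=0 w5=0
t11.Δ1 w0=0 w2=1 w4=0 clk=0 w1=1 w6=0 w5=0
t12.Δ0 w0=0 w2=1 w4=0 clk=0 w1=1 w6=0 w5=0
t12.Δ1 w0=0 w2=1 w4=0 clk=1 w1=1 w6=0 w5=0
t12.Δ2 w0=0 w2=0 w4=0 clk=1 w1=1 w6=0 w5=0
t13.Δ0 w0=0 w2=0 w4=0 clk=1 w1=1 w6=0 w5=0
t13.Δ1 w0=0 w2=0 w4=0 clk=0 w1=1 w6=0 w5=0
t14.Δ0 w0=0 w2=0 w4=0 clk=0 w1=1 w6=0 w5=0
t14.Δ1 w0=1 w2=0 w4=0 clk=1 w1=1 w6=0 w5=0
t14.Δ2 w0=1 w2=1 w4=0 clk=1 w1=1 w6=0 w5=0
t14.Δ3 w0=1 w2=1 w4=1 clk=1 w1=1 w6=0 w5=0
t14.Δ4 w0=1 w2=1 w4=1 clk=1 w1=1 w6=1 w5=0
t15.Δ0 w0=1 w2=1 w4=1 clk=1 w1=1 w6=1 w5=0
t15.Δ1 w0=1 w2=1 w4=1 clk=0 w1=1 w6=1 w5=0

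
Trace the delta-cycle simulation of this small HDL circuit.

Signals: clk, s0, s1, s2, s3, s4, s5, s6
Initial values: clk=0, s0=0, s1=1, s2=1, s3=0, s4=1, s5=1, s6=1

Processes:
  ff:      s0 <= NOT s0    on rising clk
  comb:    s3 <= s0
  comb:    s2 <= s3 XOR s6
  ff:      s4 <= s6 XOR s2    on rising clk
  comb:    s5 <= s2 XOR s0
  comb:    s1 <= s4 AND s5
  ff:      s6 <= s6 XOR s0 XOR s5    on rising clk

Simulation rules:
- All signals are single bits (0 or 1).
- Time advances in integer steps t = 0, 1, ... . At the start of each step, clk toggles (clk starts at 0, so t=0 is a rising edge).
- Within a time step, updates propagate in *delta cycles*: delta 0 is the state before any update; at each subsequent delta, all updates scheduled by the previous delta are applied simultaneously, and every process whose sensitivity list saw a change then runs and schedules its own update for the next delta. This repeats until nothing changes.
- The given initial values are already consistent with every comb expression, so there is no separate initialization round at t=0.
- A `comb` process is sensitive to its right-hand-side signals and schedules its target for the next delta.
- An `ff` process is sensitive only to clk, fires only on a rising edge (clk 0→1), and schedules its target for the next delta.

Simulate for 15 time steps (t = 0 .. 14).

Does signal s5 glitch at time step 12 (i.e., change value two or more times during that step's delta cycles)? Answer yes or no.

[bits: s1,s0,s5,s3,s4,s2,clk,s6]
t=0: Δ0=10101101 Δ1=10101111 Δ2=11100110 Δ3=01010010 Δ4=01110110 Δ5=01010110 | 5Δ
t=1: Δ0=01010110 Δ1=01010100 | 1Δ
t=2: Δ0=01010100 Δ1=01010110 Δ2=00011111 Δ3=00101011 Δ4=10001111 Δ5=00101111 Δ6=10101111 | 6Δ
t=3: Δ0=10101111 Δ1=10101101 | 1Δ
t=4: Δ0=10101101 Δ1=10101111 Δ2=11100110 Δ3=01010010 Δ4=01110110 Δ5=01010110 | 5Δ
t=5: Δ0=01010110 Δ1=01010100 | 1Δ
t=6: Δ0=01010100 Δ1=01010110 Δ2=00011111 Δ3=00101011 Δ4=10001111 Δ5=00101111 Δ6=10101111 | 6Δ
t=7: Δ0=10101111 Δ1=10101101 | 1Δ
t=8: Δ0=10101101 Δ1=10101111 Δ2=11100110 Δ3=01010010 Δ4=01110110 Δ5=01010110 | 5Δ
t=9: Δ0=01010110 Δ1=01010100 | 1Δ
t=10: Δ0=01010100 Δ1=01010110 Δ2=00011111 Δ3=00101011 Δ4=10001111 Δ5=00101111 Δ6=10101111 | 6Δ
t=11: Δ0=10101111 Δ1=10101101 | 1Δ
t=12: Δ0=10101101 Δ1=10101111 Δ2=11100110 Δ3=01010010 Δ4=01110110 Δ5=01010110 | 5Δ
t=13: Δ0=01010110 Δ1=01010100 | 1Δ
t=14: Δ0=01010100 Δ1=01010110 Δ2=00011111 Δ3=00101011 Δ4=10001111 Δ5=00101111 Δ6=10101111 | 6Δ

yes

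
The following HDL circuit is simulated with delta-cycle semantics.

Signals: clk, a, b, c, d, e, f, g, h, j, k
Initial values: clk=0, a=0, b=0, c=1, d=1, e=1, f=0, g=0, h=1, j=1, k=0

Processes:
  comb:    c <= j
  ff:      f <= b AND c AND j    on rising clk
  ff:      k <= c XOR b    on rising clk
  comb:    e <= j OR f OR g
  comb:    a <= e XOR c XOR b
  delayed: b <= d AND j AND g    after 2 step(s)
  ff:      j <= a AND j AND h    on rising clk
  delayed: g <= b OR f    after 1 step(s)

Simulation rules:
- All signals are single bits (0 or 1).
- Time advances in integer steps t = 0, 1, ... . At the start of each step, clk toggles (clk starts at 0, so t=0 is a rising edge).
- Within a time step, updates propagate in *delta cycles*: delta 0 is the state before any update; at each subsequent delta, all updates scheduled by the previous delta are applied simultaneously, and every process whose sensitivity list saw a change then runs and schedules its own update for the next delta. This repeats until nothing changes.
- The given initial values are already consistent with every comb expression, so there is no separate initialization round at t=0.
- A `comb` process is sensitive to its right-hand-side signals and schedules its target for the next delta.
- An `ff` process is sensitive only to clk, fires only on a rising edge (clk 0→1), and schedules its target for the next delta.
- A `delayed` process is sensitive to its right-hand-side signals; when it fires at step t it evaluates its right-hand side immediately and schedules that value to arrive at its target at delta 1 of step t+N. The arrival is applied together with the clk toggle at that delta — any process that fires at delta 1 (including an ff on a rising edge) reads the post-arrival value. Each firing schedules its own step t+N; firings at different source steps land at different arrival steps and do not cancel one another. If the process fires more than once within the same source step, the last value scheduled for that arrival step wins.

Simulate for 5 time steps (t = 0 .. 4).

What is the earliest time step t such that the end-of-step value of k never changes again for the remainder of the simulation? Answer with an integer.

t=0 Δ0: g=0 b=0 a=0 d=1 f=0 c=1 j=1 clk=0 e=1 k=0 h=1
  Δ1: clk:0→1
  Δ2: j:1→0, k:0→1
  Δ3: c:1→0, e:1→0
  (3Δ to stable)
t=1 Δ0: g=0 b=0 a=0 d=1 f=0 c=0 j=0 clk=1 e=0 k=1 h=1
  Δ1: clk:1→0
  (1Δ to stable)
t=2 Δ0: g=0 b=0 a=0 d=1 f=0 c=0 j=0 clk=0 e=0 k=1 h=1
  Δ1: clk:0→1
  Δ2: k:1→0
  (2Δ to stable)
t=3 Δ0: g=0 b=0 a=0 d=1 f=0 c=0 j=0 clk=1 e=0 k=0 h=1
  Δ1: clk:1→0
  (1Δ to stable)
t=4 Δ0: g=0 b=0 a=0 d=1 f=0 c=0 j=0 clk=0 e=0 k=0 h=1
  Δ1: clk:0→1
  (1Δ to stable)

2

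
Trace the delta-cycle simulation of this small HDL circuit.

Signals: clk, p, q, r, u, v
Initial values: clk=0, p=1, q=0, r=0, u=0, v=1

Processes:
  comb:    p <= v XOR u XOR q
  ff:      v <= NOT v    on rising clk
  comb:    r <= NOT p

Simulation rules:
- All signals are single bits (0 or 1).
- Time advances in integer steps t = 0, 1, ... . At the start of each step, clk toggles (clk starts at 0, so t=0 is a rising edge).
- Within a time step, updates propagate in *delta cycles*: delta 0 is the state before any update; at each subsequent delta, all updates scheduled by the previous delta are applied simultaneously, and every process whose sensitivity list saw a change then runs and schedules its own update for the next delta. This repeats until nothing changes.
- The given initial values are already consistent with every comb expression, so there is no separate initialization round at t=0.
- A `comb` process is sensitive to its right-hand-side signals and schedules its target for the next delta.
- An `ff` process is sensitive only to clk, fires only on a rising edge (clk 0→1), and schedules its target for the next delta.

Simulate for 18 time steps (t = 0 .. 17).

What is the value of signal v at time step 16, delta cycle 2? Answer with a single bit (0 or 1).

[bits: p,clk,u,v,q,r]
t=0: Δ0=100100 Δ1=110100 Δ2=110000 Δ3=010000 Δ4=010001 | 4Δ
t=1: Δ0=010001 Δ1=000001 | 1Δ
t=2: Δ0=000001 Δ1=010001 Δ2=010101 Δ3=110101 Δ4=110100 | 4Δ
t=3: Δ0=110100 Δ1=100100 | 1Δ
t=4: Δ0=100100 Δ1=110100 Δ2=110000 Δ3=010000 Δ4=010001 | 4Δ
t=5: Δ0=010001 Δ1=000001 | 1Δ
t=6: Δ0=000001 Δ1=010001 Δ2=010101 Δ3=110101 Δ4=110100 | 4Δ
t=7: Δ0=110100 Δ1=100100 | 1Δ
t=8: Δ0=100100 Δ1=110100 Δ2=110000 Δ3=010000 Δ4=010001 | 4Δ
t=9: Δ0=010001 Δ1=000001 | 1Δ
t=10: Δ0=000001 Δ1=010001 Δ2=010101 Δ3=110101 Δ4=110100 | 4Δ
t=11: Δ0=110100 Δ1=100100 | 1Δ
t=12: Δ0=100100 Δ1=110100 Δ2=110000 Δ3=010000 Δ4=010001 | 4Δ
t=13: Δ0=010001 Δ1=000001 | 1Δ
t=14: Δ0=000001 Δ1=010001 Δ2=010101 Δ3=110101 Δ4=110100 | 4Δ
t=15: Δ0=110100 Δ1=100100 | 1Δ
t=16: Δ0=100100 Δ1=110100 Δ2=110000 Δ3=010000 Δ4=010001 | 4Δ
t=17: Δ0=010001 Δ1=000001 | 1Δ

0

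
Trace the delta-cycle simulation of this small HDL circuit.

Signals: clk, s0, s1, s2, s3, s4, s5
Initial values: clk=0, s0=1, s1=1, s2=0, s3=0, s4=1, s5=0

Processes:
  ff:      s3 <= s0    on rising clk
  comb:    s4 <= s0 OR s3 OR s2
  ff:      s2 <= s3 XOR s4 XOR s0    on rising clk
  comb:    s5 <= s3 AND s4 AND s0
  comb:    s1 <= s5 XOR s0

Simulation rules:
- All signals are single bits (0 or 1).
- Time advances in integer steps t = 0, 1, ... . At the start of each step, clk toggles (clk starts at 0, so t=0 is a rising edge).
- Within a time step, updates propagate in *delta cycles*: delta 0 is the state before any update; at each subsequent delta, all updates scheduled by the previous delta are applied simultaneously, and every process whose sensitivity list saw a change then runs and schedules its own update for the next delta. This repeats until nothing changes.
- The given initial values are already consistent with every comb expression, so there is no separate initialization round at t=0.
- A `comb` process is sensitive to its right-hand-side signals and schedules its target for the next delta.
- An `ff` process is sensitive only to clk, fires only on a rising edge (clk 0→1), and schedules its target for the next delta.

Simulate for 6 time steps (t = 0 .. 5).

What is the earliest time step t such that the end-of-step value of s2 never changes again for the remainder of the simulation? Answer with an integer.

2

t=0 Δ0: s5=0 s0=1 clk=0 s1=1 s3=0 s2=0 s4=1
  Δ1: clk:0→1
  Δ2: s3:0→1
  Δ3: s5:0→1
  Δ4: s1:1→0
  (4Δ to stable)
t=1 Δ0: s5=1 s0=1 clk=1 s1=0 s3=1 s2=0 s4=1
  Δ1: clk:1→0
  (1Δ to stable)
t=2 Δ0: s5=1 s0=1 clk=0 s1=0 s3=1 s2=0 s4=1
  Δ1: clk:0→1
  Δ2: s2:0→1
  (2Δ to stable)
t=3 Δ0: s5=1 s0=1 clk=1 s1=0 s3=1 s2=1 s4=1
  Δ1: clk:1→0
  (1Δ to stable)
t=4 Δ0: s5=1 s0=1 clk=0 s1=0 s3=1 s2=1 s4=1
  Δ1: clk:0→1
  (1Δ to stable)
t=5 Δ0: s5=1 s0=1 clk=1 s1=0 s3=1 s2=1 s4=1
  Δ1: clk:1→0
  (1Δ to stable)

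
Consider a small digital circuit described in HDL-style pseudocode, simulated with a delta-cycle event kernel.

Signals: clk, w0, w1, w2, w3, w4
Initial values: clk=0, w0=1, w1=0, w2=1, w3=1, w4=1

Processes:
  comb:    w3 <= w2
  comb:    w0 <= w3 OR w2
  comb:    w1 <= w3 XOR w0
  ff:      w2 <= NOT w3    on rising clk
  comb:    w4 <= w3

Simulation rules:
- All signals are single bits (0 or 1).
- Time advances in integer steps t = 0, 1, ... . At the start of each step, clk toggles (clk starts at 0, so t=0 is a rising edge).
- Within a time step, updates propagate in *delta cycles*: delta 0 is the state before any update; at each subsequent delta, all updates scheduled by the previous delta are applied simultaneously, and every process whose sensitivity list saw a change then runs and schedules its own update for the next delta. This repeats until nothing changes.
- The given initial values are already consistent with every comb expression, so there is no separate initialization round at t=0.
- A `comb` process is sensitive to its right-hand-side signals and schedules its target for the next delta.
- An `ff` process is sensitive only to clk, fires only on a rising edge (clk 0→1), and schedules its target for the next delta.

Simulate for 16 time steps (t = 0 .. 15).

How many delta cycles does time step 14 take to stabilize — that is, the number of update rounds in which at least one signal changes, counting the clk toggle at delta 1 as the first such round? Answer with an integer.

t0.Δ0 w4=1 w2=1 w1=0 w0=1 clk=0 w3=1
t0.Δ1 w4=1 w2=1 w1=0 w0=1 clk=1 w3=1
t0.Δ2 w4=1 w2=0 w1=0 w0=1 clk=1 w3=1
t0.Δ3 w4=1 w2=0 w1=0 w0=1 clk=1 w3=0
t0.Δ4 w4=0 w2=0 w1=1 w0=0 clk=1 w3=0
t0.Δ5 w4=0 w2=0 w1=0 w0=0 clk=1 w3=0
t1.Δ0 w4=0 w2=0 w1=0 w0=0 clk=1 w3=0
t1.Δ1 w4=0 w2=0 w1=0 w0=0 clk=0 w3=0
t2.Δ0 w4=0 w2=0 w1=0 w0=0 clk=0 w3=0
t2.Δ1 w4=0 w2=0 w1=0 w0=0 clk=1 w3=0
t2.Δ2 w4=0 w2=1 w1=0 w0=0 clk=1 w3=0
t2.Δ3 w4=0 w2=1 w1=0 w0=1 clk=1 w3=1
t2.Δ4 w4=1 w2=1 w1=0 w0=1 clk=1 w3=1
t3.Δ0 w4=1 w2=1 w1=0 w0=1 clk=1 w3=1
t3.Δ1 w4=1 w2=1 w1=0 w0=1 clk=0 w3=1
t4.Δ0 w4=1 w2=1 w1=0 w0=1 clk=0 w3=1
t4.Δ1 w4=1 w2=1 w1=0 w0=1 clk=1 w3=1
t4.Δ2 w4=1 w2=0 w1=0 w0=1 clk=1 w3=1
t4.Δ3 w4=1 w2=0 w1=0 w0=1 clk=1 w3=0
t4.Δ4 w4=0 w2=0 w1=1 w0=0 clk=1 w3=0
t4.Δ5 w4=0 w2=0 w1=0 w0=0 clk=1 w3=0
t5.Δ0 w4=0 w2=0 w1=0 w0=0 clk=1 w3=0
t5.Δ1 w4=0 w2=0 w1=0 w0=0 clk=0 w3=0
t6.Δ0 w4=0 w2=0 w1=0 w0=0 clk=0 w3=0
t6.Δ1 w4=0 w2=0 w1=0 w0=0 clk=1 w3=0
t6.Δ2 w4=0 w2=1 w1=0 w0=0 clk=1 w3=0
t6.Δ3 w4=0 w2=1 w1=0 w0=1 clk=1 w3=1
t6.Δ4 w4=1 w2=1 w1=0 w0=1 clk=1 w3=1
t7.Δ0 w4=1 w2=1 w1=0 w0=1 clk=1 w3=1
t7.Δ1 w4=1 w2=1 w1=0 w0=1 clk=0 w3=1
t8.Δ0 w4=1 w2=1 w1=0 w0=1 clk=0 w3=1
t8.Δ1 w4=1 w2=1 w1=0 w0=1 clk=1 w3=1
t8.Δ2 w4=1 w2=0 w1=0 w0=1 clk=1 w3=1
t8.Δ3 w4=1 w2=0 w1=0 w0=1 clk=1 w3=0
t8.Δ4 w4=0 w2=0 w1=1 w0=0 clk=1 w3=0
t8.Δ5 w4=0 w2=0 w1=0 w0=0 clk=1 w3=0
t9.Δ0 w4=0 w2=0 w1=0 w0=0 clk=1 w3=0
t9.Δ1 w4=0 w2=0 w1=0 w0=0 clk=0 w3=0
t10.Δ0 w4=0 w2=0 w1=0 w0=0 clk=0 w3=0
t10.Δ1 w4=0 w2=0 w1=0 w0=0 clk=1 w3=0
t10.Δ2 w4=0 w2=1 w1=0 w0=0 clk=1 w3=0
t10.Δ3 w4=0 w2=1 w1=0 w0=1 clk=1 w3=1
t10.Δ4 w4=1 w2=1 w1=0 w0=1 clk=1 w3=1
t11.Δ0 w4=1 w2=1 w1=0 w0=1 clk=1 w3=1
t11.Δ1 w4=1 w2=1 w1=0 w0=1 clk=0 w3=1
t12.Δ0 w4=1 w2=1 w1=0 w0=1 clk=0 w3=1
t12.Δ1 w4=1 w2=1 w1=0 w0=1 clk=1 w3=1
t12.Δ2 w4=1 w2=0 w1=0 w0=1 clk=1 w3=1
t12.Δ3 w4=1 w2=0 w1=0 w0=1 clk=1 w3=0
t12.Δ4 w4=0 w2=0 w1=1 w0=0 clk=1 w3=0
t12.Δ5 w4=0 w2=0 w1=0 w0=0 clk=1 w3=0
t13.Δ0 w4=0 w2=0 w1=0 w0=0 clk=1 w3=0
t13.Δ1 w4=0 w2=0 w1=0 w0=0 clk=0 w3=0
t14.Δ0 w4=0 w2=0 w1=0 w0=0 clk=0 w3=0
t14.Δ1 w4=0 w2=0 w1=0 w0=0 clk=1 w3=0
t14.Δ2 w4=0 w2=1 w1=0 w0=0 clk=1 w3=0
t14.Δ3 w4=0 w2=1 w1=0 w0=1 clk=1 w3=1
t14.Δ4 w4=1 w2=1 w1=0 w0=1 clk=1 w3=1
t15.Δ0 w4=1 w2=1 w1=0 w0=1 clk=1 w3=1
t15.Δ1 w4=1 w2=1 w1=0 w0=1 clk=0 w3=1

4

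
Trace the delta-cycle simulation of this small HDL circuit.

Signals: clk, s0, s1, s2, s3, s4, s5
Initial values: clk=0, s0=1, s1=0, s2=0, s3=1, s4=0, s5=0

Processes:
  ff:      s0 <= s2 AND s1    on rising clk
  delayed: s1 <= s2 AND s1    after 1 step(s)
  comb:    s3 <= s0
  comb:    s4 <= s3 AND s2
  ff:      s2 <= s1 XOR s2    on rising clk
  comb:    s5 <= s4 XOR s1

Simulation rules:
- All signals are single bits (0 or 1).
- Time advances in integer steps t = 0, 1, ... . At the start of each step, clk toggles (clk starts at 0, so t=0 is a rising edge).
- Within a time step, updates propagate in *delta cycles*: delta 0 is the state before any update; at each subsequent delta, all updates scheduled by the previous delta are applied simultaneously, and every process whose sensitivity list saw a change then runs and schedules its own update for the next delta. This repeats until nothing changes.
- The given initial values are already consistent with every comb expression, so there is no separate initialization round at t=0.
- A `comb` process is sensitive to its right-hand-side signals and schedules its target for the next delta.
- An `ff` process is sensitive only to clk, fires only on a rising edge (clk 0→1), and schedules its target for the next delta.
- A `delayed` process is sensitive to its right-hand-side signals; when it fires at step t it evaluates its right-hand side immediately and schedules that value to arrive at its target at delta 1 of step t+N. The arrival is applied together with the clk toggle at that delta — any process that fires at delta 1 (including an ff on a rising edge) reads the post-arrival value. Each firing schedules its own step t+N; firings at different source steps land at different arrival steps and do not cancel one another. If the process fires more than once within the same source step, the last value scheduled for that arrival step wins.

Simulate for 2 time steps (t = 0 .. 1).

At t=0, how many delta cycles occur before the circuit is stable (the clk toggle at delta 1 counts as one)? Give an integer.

t=0 Δ0: s2=0 s1=0 s4=0 s3=1 s5=0 s0=1 clk=0
  Δ1: clk:0→1
  Δ2: s0:1→0
  Δ3: s3:1→0
  (3Δ to stable)
t=1 Δ0: s2=0 s1=0 s4=0 s3=0 s5=0 s0=0 clk=1
  Δ1: clk:1→0
  (1Δ to stable)

3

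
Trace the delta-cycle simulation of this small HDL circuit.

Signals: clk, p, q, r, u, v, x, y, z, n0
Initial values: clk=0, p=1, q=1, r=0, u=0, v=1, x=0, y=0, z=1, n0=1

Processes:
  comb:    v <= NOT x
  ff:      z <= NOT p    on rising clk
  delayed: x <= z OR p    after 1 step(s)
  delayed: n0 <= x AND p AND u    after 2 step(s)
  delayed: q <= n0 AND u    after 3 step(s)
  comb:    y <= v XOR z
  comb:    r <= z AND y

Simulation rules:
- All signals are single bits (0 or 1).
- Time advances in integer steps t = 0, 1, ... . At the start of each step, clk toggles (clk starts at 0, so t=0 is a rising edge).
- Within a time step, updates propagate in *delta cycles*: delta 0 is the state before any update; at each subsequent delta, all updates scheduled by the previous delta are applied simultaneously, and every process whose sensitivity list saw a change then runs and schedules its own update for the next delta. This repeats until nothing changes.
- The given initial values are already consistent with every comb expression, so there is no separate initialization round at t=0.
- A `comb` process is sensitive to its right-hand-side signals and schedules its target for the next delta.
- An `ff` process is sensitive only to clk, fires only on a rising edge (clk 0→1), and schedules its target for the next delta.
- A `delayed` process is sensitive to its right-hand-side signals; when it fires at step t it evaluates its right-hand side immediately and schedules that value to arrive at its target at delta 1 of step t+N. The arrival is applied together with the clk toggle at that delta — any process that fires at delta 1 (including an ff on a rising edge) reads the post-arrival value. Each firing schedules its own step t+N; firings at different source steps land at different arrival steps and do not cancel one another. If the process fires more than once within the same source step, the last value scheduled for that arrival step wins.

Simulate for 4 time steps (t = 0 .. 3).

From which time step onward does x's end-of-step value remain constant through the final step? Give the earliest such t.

1

t0.Δ0 y=0 p=1 u=0 n0=1 clk=0 z=1 r=0 v=1 q=1 x=0
t0.Δ1 y=0 p=1 u=0 n0=1 clk=1 z=1 r=0 v=1 q=1 x=0
t0.Δ2 y=0 p=1 u=0 n0=1 clk=1 z=0 r=0 v=1 q=1 x=0
t0.Δ3 y=1 p=1 u=0 n0=1 clk=1 z=0 r=0 v=1 q=1 x=0
t1.Δ0 y=1 p=1 u=0 n0=1 clk=1 z=0 r=0 v=1 q=1 x=0
t1.Δ1 y=1 p=1 u=0 n0=1 clk=0 z=0 r=0 v=1 q=1 x=1
t1.Δ2 y=1 p=1 u=0 n0=1 clk=0 z=0 r=0 v=0 q=1 x=1
t1.Δ3 y=0 p=1 u=0 n0=1 clk=0 z=0 r=0 v=0 q=1 x=1
t2.Δ0 y=0 p=1 u=0 n0=1 clk=0 z=0 r=0 v=0 q=1 x=1
t2.Δ1 y=0 p=1 u=0 n0=1 clk=1 z=0 r=0 v=0 q=1 x=1
t3.Δ0 y=0 p=1 u=0 n0=1 clk=1 z=0 r=0 v=0 q=1 x=1
t3.Δ1 y=0 p=1 u=0 n0=0 clk=0 z=0 r=0 v=0 q=1 x=1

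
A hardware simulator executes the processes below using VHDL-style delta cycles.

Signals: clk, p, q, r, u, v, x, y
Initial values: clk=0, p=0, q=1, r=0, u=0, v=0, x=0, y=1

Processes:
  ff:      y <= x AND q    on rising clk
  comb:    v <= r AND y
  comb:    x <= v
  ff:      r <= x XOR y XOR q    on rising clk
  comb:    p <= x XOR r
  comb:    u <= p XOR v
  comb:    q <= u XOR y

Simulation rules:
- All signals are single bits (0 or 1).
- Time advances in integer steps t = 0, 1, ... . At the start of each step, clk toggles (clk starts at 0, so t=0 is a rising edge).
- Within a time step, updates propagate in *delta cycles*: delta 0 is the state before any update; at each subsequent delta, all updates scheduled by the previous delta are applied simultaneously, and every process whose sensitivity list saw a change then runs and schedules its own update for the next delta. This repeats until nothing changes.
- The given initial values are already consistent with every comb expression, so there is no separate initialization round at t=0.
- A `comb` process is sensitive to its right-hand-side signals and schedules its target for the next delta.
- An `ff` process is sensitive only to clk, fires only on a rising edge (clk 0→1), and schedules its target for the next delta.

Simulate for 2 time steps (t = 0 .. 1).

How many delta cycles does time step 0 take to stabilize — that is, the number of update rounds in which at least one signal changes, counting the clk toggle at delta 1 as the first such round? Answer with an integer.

t0.Δ0 clk=0 y=1 p=0 r=0 q=1 x=0 u=0 v=0
t0.Δ1 clk=1 y=1 p=0 r=0 q=1 x=0 u=0 v=0
t0.Δ2 clk=1 y=0 p=0 r=0 q=1 x=0 u=0 v=0
t0.Δ3 clk=1 y=0 p=0 r=0 q=0 x=0 u=0 v=0
t1.Δ0 clk=1 y=0 p=0 r=0 q=0 x=0 u=0 v=0
t1.Δ1 clk=0 y=0 p=0 r=0 q=0 x=0 u=0 v=0

3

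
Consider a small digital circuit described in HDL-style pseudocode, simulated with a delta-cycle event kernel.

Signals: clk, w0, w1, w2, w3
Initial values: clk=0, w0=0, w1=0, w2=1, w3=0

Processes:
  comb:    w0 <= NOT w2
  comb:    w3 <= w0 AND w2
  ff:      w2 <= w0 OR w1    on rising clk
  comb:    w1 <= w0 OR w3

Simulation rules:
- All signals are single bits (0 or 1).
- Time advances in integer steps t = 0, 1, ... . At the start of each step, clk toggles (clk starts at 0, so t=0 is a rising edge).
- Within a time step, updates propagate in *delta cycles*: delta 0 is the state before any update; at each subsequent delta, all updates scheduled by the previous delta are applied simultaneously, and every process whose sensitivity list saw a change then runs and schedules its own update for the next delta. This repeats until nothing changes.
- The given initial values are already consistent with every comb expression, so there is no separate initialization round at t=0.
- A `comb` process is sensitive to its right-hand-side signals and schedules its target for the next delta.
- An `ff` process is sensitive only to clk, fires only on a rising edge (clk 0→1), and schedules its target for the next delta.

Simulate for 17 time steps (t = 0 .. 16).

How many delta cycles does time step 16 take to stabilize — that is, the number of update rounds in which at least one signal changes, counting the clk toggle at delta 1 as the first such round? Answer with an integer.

[bits: w2,w1,clk,w3,w0]
t=0: Δ0=10000 Δ1=10100 Δ2=00100 Δ3=00101 Δ4=01101 | 4Δ
t=1: Δ0=01101 Δ1=01001 | 1Δ
t=2: Δ0=01001 Δ1=01101 Δ2=11101 Δ3=11110 Δ4=11100 Δ5=10100 | 5Δ
t=3: Δ0=10100 Δ1=10000 | 1Δ
t=4: Δ0=10000 Δ1=10100 Δ2=00100 Δ3=00101 Δ4=01101 | 4Δ
t=5: Δ0=01101 Δ1=01001 | 1Δ
t=6: Δ0=01001 Δ1=01101 Δ2=11101 Δ3=11110 Δ4=11100 Δ5=10100 | 5Δ
t=7: Δ0=10100 Δ1=10000 | 1Δ
t=8: Δ0=10000 Δ1=10100 Δ2=00100 Δ3=00101 Δ4=01101 | 4Δ
t=9: Δ0=01101 Δ1=01001 | 1Δ
t=10: Δ0=01001 Δ1=01101 Δ2=11101 Δ3=11110 Δ4=11100 Δ5=10100 | 5Δ
t=11: Δ0=10100 Δ1=10000 | 1Δ
t=12: Δ0=10000 Δ1=10100 Δ2=00100 Δ3=00101 Δ4=01101 | 4Δ
t=13: Δ0=01101 Δ1=01001 | 1Δ
t=14: Δ0=01001 Δ1=01101 Δ2=11101 Δ3=11110 Δ4=11100 Δ5=10100 | 5Δ
t=15: Δ0=10100 Δ1=10000 | 1Δ
t=16: Δ0=10000 Δ1=10100 Δ2=00100 Δ3=00101 Δ4=01101 | 4Δ

4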